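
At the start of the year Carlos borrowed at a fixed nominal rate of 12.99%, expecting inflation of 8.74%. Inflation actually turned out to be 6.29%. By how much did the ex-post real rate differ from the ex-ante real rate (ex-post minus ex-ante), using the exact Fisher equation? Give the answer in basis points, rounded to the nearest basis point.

240 basis points

Ex-ante: (1 + 0.1299)/(1 + 0.0874) − 1 = 3.9084%
Ex-post: (1 + 0.1299)/(1 + 0.0629) − 1 = 6.3035%
Difference (ex-post − ex-ante) = 2.3951% → 240 basis points.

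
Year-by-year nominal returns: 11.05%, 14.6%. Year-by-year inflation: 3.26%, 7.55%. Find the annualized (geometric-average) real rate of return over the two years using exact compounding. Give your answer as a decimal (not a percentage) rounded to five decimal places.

Nominal growth factor = 1.1105 × 1.1460 = 1.27263300
Price-level growth factor = 1.0326 × 1.0755 = 1.11056130
Real growth factor = 1.27263300 / 1.11056130 = 1.14593674
Annualized real rate = 1.14593674^(1/2) − 1 = 7.0484% → 0.07048.

0.07048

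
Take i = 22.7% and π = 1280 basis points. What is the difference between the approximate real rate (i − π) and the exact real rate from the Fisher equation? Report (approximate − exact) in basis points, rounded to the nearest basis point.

112 basis points

Approximate: r ≈ 22.700% − 12.800% = 9.9000%
Exact: (1 + 0.2270)/(1 + 0.1280) − 1 = 8.7766%
Error = 9.9000% − 8.7766% = 1.1234% → 112 basis points.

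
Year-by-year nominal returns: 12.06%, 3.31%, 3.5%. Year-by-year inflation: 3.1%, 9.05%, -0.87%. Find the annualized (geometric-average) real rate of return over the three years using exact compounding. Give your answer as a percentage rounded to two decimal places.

Compound the nominal returns: 1.1206 × 1.0331 × 1.0350 = 1.19821108.
Compound inflation: 1.0310 × 1.0905 × 0.9913 = 1.11452404.
Deflate: 1.19821108 / 1.11452404 = 1.07508769.
Annualized real rate = 1.07508769^(1/3) − 1 = 2.4428% → 2.44%.

2.44%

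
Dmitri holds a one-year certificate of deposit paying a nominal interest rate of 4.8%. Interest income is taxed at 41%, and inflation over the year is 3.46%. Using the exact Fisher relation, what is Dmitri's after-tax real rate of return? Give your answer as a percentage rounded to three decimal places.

After-tax nominal return = 4.8% × (1 − 0.41) = 2.8320%.
1 + r = 1.02832 / 1.03460 = 0.993930
After-tax real rate = 0.993930 − 1 → -0.607%.

-0.607%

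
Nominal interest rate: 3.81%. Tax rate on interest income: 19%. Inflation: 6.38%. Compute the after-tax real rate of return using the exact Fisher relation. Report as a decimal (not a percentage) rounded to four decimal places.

After-tax nominal return = 3.81% × (1 − 0.19) = 3.0861%.
1 + r = 1.030861 / 1.06380 = 0.969036
After-tax real rate = 0.969036 − 1 → -0.0310.

-0.0310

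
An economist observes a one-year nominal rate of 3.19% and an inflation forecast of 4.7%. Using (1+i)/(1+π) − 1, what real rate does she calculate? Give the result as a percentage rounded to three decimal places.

-1.442%

By the Fisher relation, 1 + r = (1 + i)/(1 + π).
1 + r = 1.03190 / 1.04700 = 0.985578
r = 0.985578 − 1 = -1.4422%, i.e. -1.442%.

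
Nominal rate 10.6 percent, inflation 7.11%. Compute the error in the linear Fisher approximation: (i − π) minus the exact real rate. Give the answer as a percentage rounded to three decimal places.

0.232%

Approximate: r ≈ 10.600% − 7.110% = 3.4900%
Exact: (1 + 0.1060)/(1 + 0.0711) − 1 = 3.2583%
Error = 3.4900% − 3.2583% = 0.2317% → 0.232%.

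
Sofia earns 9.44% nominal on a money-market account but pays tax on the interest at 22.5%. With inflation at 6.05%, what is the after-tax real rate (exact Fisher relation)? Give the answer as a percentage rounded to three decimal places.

1.194%

After-tax nominal return = 9.44% × (1 − 0.225) = 7.3160%.
1 + r = 1.07316 / 1.06050 = 1.011938
After-tax real rate = 1.011938 − 1 → 1.194%.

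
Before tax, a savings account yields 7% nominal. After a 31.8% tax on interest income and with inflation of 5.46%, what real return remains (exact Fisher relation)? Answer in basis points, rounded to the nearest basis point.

After-tax nominal return = 7% × (1 − 0.318) = 4.7740%.
1 + r = 1.04774 / 1.05460 = 0.993495
After-tax real rate = 0.993495 − 1 → -65 basis points.

-65 basis points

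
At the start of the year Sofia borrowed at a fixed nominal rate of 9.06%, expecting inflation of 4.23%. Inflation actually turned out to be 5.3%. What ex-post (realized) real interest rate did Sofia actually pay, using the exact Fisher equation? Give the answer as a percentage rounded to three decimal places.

Ex-post: (1 + 0.0906)/(1 + 0.0530) − 1 = 3.5708%
So the realized real rate is 3.571%.

3.571%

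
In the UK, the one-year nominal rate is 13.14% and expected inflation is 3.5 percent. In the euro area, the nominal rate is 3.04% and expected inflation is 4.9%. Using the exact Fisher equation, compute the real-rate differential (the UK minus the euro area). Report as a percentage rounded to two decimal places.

11.09%

The UK: (1 + 0.1314)/(1 + 0.0350) − 1 = 9.3140%
The euro area: (1 + 0.0304)/(1 + 0.0490) − 1 = -1.7731%
Differential = 9.3140% − (-1.7731%) = 11.0871% → 11.09%.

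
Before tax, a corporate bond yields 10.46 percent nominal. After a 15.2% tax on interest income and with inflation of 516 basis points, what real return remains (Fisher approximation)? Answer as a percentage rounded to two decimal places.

3.71%

After-tax nominal return = 10.46% × (1 − 0.152) = 8.87008%.
r ≈ 8.87008% − 5.16% → 3.71%.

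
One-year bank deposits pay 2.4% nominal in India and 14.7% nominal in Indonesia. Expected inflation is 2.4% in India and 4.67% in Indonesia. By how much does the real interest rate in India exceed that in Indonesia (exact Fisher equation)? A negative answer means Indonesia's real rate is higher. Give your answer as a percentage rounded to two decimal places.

-9.58%

India: (1 + 0.0240)/(1 + 0.0240) − 1 = 0.0000%
Indonesia: (1 + 0.1470)/(1 + 0.0467) − 1 = 9.5825%
Differential = 0.0000% − 9.5825% = -9.5825% → -9.58%.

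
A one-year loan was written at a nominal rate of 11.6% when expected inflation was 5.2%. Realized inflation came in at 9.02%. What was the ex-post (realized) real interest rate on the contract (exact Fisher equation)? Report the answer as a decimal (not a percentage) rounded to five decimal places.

0.02367

Ex-post: (1 + 0.1160)/(1 + 0.0902) − 1 = 2.36654%
So the realized real rate is 0.02367.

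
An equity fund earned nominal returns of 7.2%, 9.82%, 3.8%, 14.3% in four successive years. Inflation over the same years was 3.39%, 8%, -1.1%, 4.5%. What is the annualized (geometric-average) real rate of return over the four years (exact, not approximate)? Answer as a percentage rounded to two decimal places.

Compound the nominal returns: 1.0720 × 1.0982 × 1.0380 × 1.1430 = 1.39675363.
Compound inflation: 1.0339 × 1.0800 × 0.9890 × 1.0450 = 1.15402409.
Deflate: 1.39675363 / 1.15402409 = 1.21033317.
Annualized real rate = 1.21033317^(1/4) − 1 = 4.8881% → 4.89%.

4.89%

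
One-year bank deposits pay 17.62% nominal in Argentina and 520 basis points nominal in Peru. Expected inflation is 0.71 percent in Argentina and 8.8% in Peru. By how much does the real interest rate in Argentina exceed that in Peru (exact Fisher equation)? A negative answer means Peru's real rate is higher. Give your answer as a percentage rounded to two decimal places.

20.10%

Argentina: (1 + 0.1762)/(1 + 0.0071) − 1 = 16.7908%
Peru: (1 + 0.0520)/(1 + 0.0880) − 1 = -3.3088%
Differential = 16.7908% − (-3.3088%) = 20.0996% → 20.10%.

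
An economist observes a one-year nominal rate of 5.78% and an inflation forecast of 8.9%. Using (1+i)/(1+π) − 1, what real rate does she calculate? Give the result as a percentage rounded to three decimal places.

-2.865%

By the Fisher equation, 1 + r = (1 + i)/(1 + π).
1 + r = 1.05780 / 1.08900 = 0.971350
r = 0.971350 − 1 = -2.8650%, i.e. -2.865%.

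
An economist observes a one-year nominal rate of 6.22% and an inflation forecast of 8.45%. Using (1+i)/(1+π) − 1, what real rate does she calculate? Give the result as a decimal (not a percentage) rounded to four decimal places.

By the Fisher identity, 1 + r = (1 + i)/(1 + π).
1 + r = 1.06220 / 1.08450 = 0.979438
r = 0.979438 − 1 = -2.0562%, i.e. -0.0206.

-0.0206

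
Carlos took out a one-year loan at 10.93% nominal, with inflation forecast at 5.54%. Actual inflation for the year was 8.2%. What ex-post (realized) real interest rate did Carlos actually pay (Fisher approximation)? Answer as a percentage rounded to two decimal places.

2.73%

Ex-post: 10.93% − 8.2% = 2.730%
So the realized real rate is 2.73%.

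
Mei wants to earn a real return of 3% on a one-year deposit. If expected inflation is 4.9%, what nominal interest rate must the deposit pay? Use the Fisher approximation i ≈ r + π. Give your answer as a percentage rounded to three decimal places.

i ≈ r + π = 3% + 4.9% = 7.900%.

7.900%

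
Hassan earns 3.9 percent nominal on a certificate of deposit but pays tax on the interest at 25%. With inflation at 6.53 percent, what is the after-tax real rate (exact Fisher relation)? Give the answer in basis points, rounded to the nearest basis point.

-338 basis points

After-tax nominal return = 3.9% × (1 − 0.25) = 2.9250%.
1 + r = 1.02925 / 1.06530 = 0.966160
After-tax real rate = 0.966160 − 1 → -338 basis points.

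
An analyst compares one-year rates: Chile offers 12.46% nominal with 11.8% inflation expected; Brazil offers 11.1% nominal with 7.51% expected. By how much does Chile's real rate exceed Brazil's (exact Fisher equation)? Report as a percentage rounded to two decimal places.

-2.75%

Chile: (1 + 0.1246)/(1 + 0.1180) − 1 = 0.5903%
Brazil: (1 + 0.1110)/(1 + 0.0751) − 1 = 3.3392%
Differential = 0.5903% − 3.3392% = -2.7489% → -2.75%.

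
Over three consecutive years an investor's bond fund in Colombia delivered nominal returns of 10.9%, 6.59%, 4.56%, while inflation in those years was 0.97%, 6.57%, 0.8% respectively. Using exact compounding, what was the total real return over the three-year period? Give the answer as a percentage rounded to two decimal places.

Compound the nominal returns: 1.1090 × 1.0659 × 1.0456 = 1.235986.
Compound inflation: 1.0097 × 1.0657 × 1.0080 = 1.084646.
Deflate: 1.235986 / 1.084646 = 1.139530.
Total real return = 1.139530 − 1 → 13.95%.

13.95%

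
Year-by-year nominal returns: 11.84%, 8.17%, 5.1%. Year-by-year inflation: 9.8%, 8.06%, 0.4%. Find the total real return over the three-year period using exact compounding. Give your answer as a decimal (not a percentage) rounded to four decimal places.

Nominal growth factor = 1.1184 × 1.0817 × 1.0510 = 1.271472
Price-level growth factor = 1.0980 × 1.0806 × 1.0040 = 1.191245
Real growth factor = 1.271472 / 1.191245 = 1.067347
Total real return = 1.067347 − 1 → 0.0673.

0.0673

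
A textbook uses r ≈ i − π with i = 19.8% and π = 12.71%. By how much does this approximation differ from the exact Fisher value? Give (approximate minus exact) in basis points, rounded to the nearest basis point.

Approximate: r ≈ 19.800% − 12.710% = 7.0900%
Exact: (1 + 0.1980)/(1 + 0.1271) − 1 = 6.2905%
Error = 7.0900% − 6.2905% = 0.7995% → 80 basis points.

80 basis points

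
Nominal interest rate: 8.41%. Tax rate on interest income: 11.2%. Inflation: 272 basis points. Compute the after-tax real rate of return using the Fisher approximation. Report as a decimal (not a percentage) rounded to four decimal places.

After-tax nominal return = 8.41% × (1 − 0.112) = 7.46808%.
r ≈ 7.46808% − 2.72% → 0.0475.

0.0475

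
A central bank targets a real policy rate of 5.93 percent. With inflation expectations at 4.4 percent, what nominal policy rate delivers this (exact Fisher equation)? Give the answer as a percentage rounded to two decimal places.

(1 + i) = (1 + r)(1 + π) = 1.05930 × 1.04400 = 1.1059092
i = 1.1059092 − 1, so the required nominal rate is 10.59%.

10.59%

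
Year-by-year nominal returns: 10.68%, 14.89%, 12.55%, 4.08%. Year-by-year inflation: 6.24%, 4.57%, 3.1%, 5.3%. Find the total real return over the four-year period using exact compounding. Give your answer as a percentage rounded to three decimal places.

23.504%

Compound the nominal returns: 1.1068 × 1.1489 × 1.1255 × 1.0408 = 1.489581.
Compound inflation: 1.0624 × 1.0457 × 1.0310 × 1.0530 = 1.206097.
Deflate: 1.489581 / 1.206097 = 1.235043.
Total real return = 1.235043 − 1 → 23.504%.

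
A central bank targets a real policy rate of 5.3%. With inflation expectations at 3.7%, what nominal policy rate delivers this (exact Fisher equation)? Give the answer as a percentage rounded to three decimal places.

9.196%

(1 + i) = (1 + r)(1 + π) = 1.05300 × 1.03700 = 1.091961
i = 1.091961 − 1, so the required nominal rate is 9.196%.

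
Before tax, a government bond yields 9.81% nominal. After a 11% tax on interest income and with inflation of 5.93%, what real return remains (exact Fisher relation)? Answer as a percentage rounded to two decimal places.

2.64%

After-tax nominal return = 9.81% × (1 − 0.11) = 8.7309%.
1 + r = 1.087309 / 1.05930 = 1.026441
After-tax real rate = 1.026441 − 1 → 2.64%.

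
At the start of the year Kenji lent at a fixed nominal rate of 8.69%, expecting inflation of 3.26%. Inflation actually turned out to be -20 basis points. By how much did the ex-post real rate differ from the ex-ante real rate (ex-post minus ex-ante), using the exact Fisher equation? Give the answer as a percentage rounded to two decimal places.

Ex-ante: (1 + 0.0869)/(1 + 0.0326) − 1 = 5.2586%
Ex-post: (1 + 0.0869)/(1 − 0.0020) − 1 = 8.9078%
Difference (ex-post − ex-ante) = 3.6492% → 3.65%.

3.65%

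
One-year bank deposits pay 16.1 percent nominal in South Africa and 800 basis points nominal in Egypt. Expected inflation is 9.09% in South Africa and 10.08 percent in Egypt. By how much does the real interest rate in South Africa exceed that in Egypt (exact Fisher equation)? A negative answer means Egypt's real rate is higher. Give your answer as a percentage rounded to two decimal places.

8.32%

South Africa: (1 + 0.1610)/(1 + 0.0909) − 1 = 6.4259%
Egypt: (1 + 0.0800)/(1 + 0.1008) − 1 = -1.8895%
Differential = 6.4259% − (-1.8895%) = 8.3154% → 8.32%.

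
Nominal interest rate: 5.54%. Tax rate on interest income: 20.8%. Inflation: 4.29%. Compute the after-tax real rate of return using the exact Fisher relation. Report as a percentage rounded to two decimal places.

After-tax nominal return = 5.54% × (1 − 0.208) = 4.38768%.
1 + r = 1.0438768 / 1.04290 = 1.000937
After-tax real rate = 1.000937 − 1 → 0.09%.

0.09%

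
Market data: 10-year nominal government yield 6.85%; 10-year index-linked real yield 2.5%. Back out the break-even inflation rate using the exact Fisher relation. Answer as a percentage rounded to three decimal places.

(1 + π) = (1 + i)/(1 + r) = 1.06850 / 1.02500 = 1.042439
Break-even inflation = 1.042439 − 1 → 4.244%.

4.244%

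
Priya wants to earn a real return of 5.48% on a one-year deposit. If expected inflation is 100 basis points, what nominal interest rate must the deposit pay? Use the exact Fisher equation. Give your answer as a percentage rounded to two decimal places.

(1 + i) = (1 + r)(1 + π) = 1.05480 × 1.01000 = 1.065348
i = 1.065348 − 1, so the required nominal rate is 6.53%.

6.53%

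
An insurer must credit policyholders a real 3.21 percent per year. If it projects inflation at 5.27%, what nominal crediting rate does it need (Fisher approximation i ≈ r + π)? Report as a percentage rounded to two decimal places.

i ≈ r + π = 3.21% + 5.27% = 8.48%.

8.48%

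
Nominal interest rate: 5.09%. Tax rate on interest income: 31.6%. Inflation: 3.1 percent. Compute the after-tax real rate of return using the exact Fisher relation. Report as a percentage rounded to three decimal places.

0.370%

After-tax nominal return = 5.09% × (1 − 0.316) = 3.48156%.
1 + r = 1.0348156 / 1.03100 = 1.003701
After-tax real rate = 1.003701 − 1 → 0.370%.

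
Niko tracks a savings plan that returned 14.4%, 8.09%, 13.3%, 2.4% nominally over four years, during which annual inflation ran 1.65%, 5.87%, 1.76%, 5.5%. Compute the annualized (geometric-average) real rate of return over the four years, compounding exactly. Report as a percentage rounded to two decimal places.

5.56%

Nominal growth factor = 1.1440 × 1.0809 × 1.1330 × 1.0240 = 1.43463495
Price-level growth factor = 1.0165 × 1.0587 × 1.0176 × 1.0550 = 1.15534012
Real growth factor = 1.43463495 / 1.15534012 = 1.24174252
Annualized real rate = 1.24174252^(1/4) − 1 = 5.5621% → 5.56%.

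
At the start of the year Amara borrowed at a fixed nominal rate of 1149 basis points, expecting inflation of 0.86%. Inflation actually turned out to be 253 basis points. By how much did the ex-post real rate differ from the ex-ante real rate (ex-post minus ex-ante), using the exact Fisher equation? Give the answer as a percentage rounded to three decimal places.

Ex-ante: (1 + 0.1149)/(1 + 0.0086) − 1 = 10.53936%
Ex-post: (1 + 0.1149)/(1 + 0.0253) − 1 = 8.73891%
Difference (ex-post − ex-ante) = -1.80046% → -1.800%.

-1.800%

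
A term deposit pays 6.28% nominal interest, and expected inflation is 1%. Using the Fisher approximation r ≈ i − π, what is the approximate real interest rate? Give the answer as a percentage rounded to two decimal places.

5.28%

r ≈ i − π = 6.28% − 1% = 5.28%.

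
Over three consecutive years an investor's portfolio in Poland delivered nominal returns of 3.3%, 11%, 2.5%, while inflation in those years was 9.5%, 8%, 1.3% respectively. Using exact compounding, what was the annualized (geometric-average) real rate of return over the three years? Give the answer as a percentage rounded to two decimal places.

Compound the nominal returns: 1.0330 × 1.1100 × 1.0250 = 1.175295750.
Compound inflation: 1.0950 × 1.0800 × 1.0130 = 1.197973800.
Deflate: 1.175295750 / 1.197973800 = 0.981069661.
Annualized real rate = 0.981069661^(1/3) − 1 = -0.63504% → -0.64%.

-0.64%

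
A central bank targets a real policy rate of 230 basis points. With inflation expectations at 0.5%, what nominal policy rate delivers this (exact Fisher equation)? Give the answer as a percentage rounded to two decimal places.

(1 + i) = (1 + r)(1 + π) = 1.02300 × 1.00500 = 1.028115
i = 1.028115 − 1, so the required nominal rate is 2.81%.

2.81%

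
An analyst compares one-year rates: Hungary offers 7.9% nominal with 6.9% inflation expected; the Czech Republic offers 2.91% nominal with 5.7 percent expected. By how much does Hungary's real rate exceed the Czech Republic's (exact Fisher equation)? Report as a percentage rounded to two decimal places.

Hungary: (1 + 0.0790)/(1 + 0.0690) − 1 = 0.9354537%
The Czech Republic: (1 + 0.0291)/(1 + 0.0570) − 1 = -2.6395459%
Differential = 0.9354537% − (-2.6395459%) = 3.5749996% → 3.57%.

3.57%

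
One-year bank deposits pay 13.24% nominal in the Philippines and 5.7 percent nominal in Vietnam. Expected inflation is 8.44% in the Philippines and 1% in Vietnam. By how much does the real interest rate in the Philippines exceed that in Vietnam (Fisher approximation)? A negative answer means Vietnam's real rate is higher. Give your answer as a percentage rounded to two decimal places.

0.10%

The Philippines: 13.24% − 8.44% = 4.800%
Vietnam: 5.7% − 1% = 4.700%
Differential = 0.100% → 0.10%.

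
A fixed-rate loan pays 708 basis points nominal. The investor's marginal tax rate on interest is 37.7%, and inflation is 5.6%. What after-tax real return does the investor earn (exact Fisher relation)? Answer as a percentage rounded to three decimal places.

After-tax nominal return = 7.08% × (1 − 0.377) = 4.41084%.
1 + r = 1.0441084 / 1.05600 = 0.988739
After-tax real rate = 0.988739 − 1 → -1.126%.

-1.126%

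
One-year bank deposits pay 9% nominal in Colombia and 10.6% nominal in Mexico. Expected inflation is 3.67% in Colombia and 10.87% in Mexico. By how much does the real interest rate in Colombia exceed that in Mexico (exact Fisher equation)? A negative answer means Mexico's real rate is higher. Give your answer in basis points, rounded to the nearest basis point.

538 basis points

Colombia: (1 + 0.0900)/(1 + 0.0367) − 1 = 5.1413%
Mexico: (1 + 0.1060)/(1 + 0.1087) − 1 = -0.2435%
Differential = 5.1413% − (-0.2435%) = 5.3848% → 538 basis points.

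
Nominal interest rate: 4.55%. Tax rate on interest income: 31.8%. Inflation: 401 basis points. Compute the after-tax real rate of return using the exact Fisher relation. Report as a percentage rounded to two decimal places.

-0.87%

After-tax nominal return = 4.55% × (1 − 0.318) = 3.1031%.
1 + r = 1.031031 / 1.04010 = 0.991281
After-tax real rate = 0.991281 − 1 → -0.87%.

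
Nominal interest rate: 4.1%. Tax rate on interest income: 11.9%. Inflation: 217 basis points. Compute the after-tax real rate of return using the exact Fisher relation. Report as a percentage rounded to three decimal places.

1.411%

After-tax nominal return = 4.1% × (1 − 0.119) = 3.6121%.
1 + r = 1.036121 / 1.02170 = 1.0141147
After-tax real rate = 1.0141147 − 1 → 1.411%.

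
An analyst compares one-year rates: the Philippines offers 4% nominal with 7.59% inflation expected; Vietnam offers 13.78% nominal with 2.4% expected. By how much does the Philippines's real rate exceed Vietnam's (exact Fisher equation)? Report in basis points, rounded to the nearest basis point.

The Philippines: (1 + 0.0400)/(1 + 0.0759) − 1 = -3.3367%
Vietnam: (1 + 0.1378)/(1 + 0.0240) − 1 = 11.1133%
Differential = -3.3367% − 11.1133% = -14.4500% → -1445 basis points.

-1445 basis points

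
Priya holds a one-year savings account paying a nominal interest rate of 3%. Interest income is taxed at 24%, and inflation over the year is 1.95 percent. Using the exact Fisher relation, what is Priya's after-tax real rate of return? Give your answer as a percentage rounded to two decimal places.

0.32%

After-tax nominal return = 3% × (1 − 0.24) = 2.2800%.
1 + r = 1.02280 / 1.01950 = 1.003237
After-tax real rate = 1.003237 − 1 → 0.32%.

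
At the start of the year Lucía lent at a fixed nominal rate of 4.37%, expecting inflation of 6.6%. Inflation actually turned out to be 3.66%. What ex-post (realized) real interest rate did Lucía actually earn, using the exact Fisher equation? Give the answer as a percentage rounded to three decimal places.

Ex-post: (1 + 0.0437)/(1 + 0.0366) − 1 = 0.6849%
So the realized real rate is 0.685%.

0.685%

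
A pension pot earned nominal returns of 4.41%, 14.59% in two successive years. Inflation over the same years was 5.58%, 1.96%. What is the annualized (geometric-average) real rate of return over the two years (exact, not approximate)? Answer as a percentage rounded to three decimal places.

5.424%

Nominal growth factor = 1.0441 × 1.1459 = 1.19643419
Price-level growth factor = 1.0558 × 1.0196 = 1.07649368
Real growth factor = 1.19643419 / 1.07649368 = 1.11141776
Annualized real rate = 1.11141776^(1/2) − 1 = 5.4238% → 5.424%.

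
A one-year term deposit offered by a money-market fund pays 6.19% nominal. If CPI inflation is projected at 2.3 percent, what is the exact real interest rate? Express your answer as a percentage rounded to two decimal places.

By the Fisher relation, 1 + r = (1 + i)/(1 + π).
1 + r = 1.06190 / 1.02300 = 1.038025
r = 1.038025 − 1 = 3.8025%, i.e. 3.80%.

3.80%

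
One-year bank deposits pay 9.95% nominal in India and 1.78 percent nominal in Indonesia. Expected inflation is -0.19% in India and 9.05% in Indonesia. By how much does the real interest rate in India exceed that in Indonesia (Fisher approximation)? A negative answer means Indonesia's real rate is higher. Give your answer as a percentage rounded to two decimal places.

India: 9.95% − (-0.19%) = 10.140%
Indonesia: 1.78% − 9.05% = -7.270%
Differential = 17.410% → 17.41%.

17.41%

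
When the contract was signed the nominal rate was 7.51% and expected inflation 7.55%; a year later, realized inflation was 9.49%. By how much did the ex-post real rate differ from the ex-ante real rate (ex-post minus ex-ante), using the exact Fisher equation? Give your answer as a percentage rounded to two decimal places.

Ex-ante: (1 + 0.0751)/(1 + 0.0755) − 1 = -0.0372%
Ex-post: (1 + 0.0751)/(1 + 0.0949) − 1 = -1.8084%
Difference (ex-post − ex-ante) = -1.7712% → -1.77%.

-1.77%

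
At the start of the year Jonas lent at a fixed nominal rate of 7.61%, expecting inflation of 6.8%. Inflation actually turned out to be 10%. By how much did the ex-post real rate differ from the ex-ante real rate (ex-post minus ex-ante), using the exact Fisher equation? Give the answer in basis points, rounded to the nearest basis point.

-293 basis points

Ex-ante: (1 + 0.0761)/(1 + 0.0680) − 1 = 0.7584%
Ex-post: (1 + 0.0761)/(1 + 0.1000) − 1 = -2.1727%
Difference (ex-post − ex-ante) = -2.9312% → -293 basis points.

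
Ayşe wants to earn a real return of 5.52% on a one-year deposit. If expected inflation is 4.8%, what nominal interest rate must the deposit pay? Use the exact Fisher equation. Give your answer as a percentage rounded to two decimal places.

10.58%

(1 + i) = (1 + r)(1 + π) = 1.05520 × 1.04800 = 1.1058496
i = 1.1058496 − 1, so the required nominal rate is 10.58%.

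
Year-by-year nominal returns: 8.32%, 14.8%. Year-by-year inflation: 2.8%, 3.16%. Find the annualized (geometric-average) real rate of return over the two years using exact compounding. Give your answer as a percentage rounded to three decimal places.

Nominal growth factor = 1.0832 × 1.1480 = 1.24351360
Price-level growth factor = 1.0280 × 1.0316 = 1.06048480
Real growth factor = 1.24351360 / 1.06048480 = 1.17258974
Annualized real rate = 1.17258974^(1/2) − 1 = 8.2862% → 8.286%.

8.286%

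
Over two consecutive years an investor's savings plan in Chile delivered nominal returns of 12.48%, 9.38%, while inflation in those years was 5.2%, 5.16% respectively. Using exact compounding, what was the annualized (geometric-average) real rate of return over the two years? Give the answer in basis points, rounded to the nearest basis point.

Nominal growth factor = 1.1248 × 1.0938 = 1.23030624
Price-level growth factor = 1.0520 × 1.0516 = 1.10628320
Real growth factor = 1.23030624 / 1.10628320 = 1.11210786
Annualized real rate = 1.11210786^(1/2) − 1 = 5.4565% → 546 basis points.

546 basis points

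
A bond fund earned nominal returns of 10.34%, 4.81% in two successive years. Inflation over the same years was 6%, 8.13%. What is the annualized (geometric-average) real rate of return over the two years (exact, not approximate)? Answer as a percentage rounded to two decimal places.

Nominal growth factor = 1.1034 × 1.0481 = 1.15647354
Price-level growth factor = 1.0600 × 1.0813 = 1.14617800
Real growth factor = 1.15647354 / 1.14617800 = 1.00898250
Annualized real rate = 1.00898250^(1/2) − 1 = 0.4481% → 0.45%.

0.45%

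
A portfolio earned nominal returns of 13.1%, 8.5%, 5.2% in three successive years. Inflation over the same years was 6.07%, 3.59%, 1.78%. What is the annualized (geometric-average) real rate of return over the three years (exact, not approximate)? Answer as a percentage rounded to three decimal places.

4.901%

Compound the nominal returns: 1.1310 × 1.0850 × 1.0520 = 1.29094602.
Compound inflation: 1.0607 × 1.0359 × 1.0178 = 1.11833740.
Deflate: 1.29094602 / 1.11833740 = 1.15434396.
Annualized real rate = 1.15434396^(1/3) − 1 = 4.9007% → 4.901%.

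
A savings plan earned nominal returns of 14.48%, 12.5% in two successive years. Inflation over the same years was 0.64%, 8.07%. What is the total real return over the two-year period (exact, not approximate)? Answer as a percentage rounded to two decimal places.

18.41%

Compound the nominal returns: 1.1448 × 1.1250 = 1.287900.
Compound inflation: 1.0064 × 1.0807 = 1.087616.
Deflate: 1.287900 / 1.087616 = 1.184149.
Total real return = 1.184149 − 1 → 18.41%.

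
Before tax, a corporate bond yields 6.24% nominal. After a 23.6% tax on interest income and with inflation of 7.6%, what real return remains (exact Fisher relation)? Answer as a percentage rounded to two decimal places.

-2.63%

After-tax nominal return = 6.24% × (1 − 0.236) = 4.76736%.
1 + r = 1.0476736 / 1.07600 = 0.973674
After-tax real rate = 0.973674 − 1 → -2.63%.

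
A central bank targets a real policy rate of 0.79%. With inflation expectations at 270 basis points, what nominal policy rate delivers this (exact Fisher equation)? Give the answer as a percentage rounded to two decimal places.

(1 + i) = (1 + r)(1 + π) = 1.00790 × 1.02700 = 1.0351133
i = 1.0351133 − 1, so the required nominal rate is 3.51%.

3.51%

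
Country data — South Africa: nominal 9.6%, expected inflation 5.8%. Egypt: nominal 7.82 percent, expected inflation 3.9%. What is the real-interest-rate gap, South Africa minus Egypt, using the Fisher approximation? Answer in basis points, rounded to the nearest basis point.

South Africa: 9.6% − 5.8% = 3.800%
Egypt: 7.82% − 3.9% = 3.920%
Differential = -0.120% → -12 basis points.

-12 basis points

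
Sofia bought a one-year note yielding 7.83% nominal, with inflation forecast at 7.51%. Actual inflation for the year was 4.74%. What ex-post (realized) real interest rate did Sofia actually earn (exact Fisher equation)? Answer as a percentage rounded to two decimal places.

Ex-post: (1 + 0.0783)/(1 + 0.0474) − 1 = 2.9502%
So the realized real rate is 2.95%.

2.95%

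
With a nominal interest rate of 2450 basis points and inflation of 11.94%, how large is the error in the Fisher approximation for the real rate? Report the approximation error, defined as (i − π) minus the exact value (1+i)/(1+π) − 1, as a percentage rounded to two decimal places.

Approximate: r ≈ 24.500% − 11.940% = 12.5600%
Exact: (1 + 0.2450)/(1 + 0.1194) − 1 = 11.2203%
Error = 12.5600% − 11.2203% = 1.3397% → 1.34%.

1.34%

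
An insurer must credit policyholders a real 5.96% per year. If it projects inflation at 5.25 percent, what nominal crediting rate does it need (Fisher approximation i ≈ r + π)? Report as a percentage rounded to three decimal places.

11.210%

i ≈ r + π = 5.96% + 5.25% = 11.210%.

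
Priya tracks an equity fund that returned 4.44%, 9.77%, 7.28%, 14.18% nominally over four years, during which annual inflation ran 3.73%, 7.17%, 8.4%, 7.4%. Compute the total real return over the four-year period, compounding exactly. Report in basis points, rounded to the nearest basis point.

850 basis points

Compound the nominal returns: 1.0444 × 1.0977 × 1.0728 × 1.1418 = 1.404298.
Compound inflation: 1.0373 × 1.0717 × 1.0840 × 1.0740 = 1.294229.
Deflate: 1.404298 / 1.294229 = 1.085046.
Total real return = 1.085046 − 1 → 850 basis points.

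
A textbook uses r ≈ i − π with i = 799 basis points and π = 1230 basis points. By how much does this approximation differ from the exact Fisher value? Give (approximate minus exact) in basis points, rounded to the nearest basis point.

-47 basis points

Approximate: r ≈ 7.990% − 12.300% = -4.3100%
Exact: (1 + 0.0799)/(1 + 0.1230) − 1 = -3.8379%
Error = -4.3100% − (-3.8379%) = -0.4721% → -47 basis points.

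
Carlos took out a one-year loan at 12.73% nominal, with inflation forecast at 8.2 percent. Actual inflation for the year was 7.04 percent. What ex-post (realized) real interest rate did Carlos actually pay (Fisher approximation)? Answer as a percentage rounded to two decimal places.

Ex-post: 12.73% − 7.04% = 5.690%
So the realized real rate is 5.69%.

5.69%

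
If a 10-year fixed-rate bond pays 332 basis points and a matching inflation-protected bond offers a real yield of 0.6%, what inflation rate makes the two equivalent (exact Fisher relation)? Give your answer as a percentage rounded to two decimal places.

(1 + π) = (1 + i)/(1 + r) = 1.03320 / 1.00600 = 1.027038
Break-even inflation = 1.027038 − 1 → 2.70%.

2.70%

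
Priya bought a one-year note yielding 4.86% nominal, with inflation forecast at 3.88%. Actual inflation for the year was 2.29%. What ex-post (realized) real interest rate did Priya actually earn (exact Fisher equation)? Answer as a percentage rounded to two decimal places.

Ex-post: (1 + 0.0486)/(1 + 0.0229) − 1 = 2.5125%
So the realized real rate is 2.51%.

2.51%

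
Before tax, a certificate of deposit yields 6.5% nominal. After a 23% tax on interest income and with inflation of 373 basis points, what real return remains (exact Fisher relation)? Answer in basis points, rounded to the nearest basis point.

After-tax nominal return = 6.5% × (1 − 0.23) = 5.0050%.
1 + r = 1.05005 / 1.03730 = 1.012292
After-tax real rate = 1.012292 − 1 → 123 basis points.

123 basis points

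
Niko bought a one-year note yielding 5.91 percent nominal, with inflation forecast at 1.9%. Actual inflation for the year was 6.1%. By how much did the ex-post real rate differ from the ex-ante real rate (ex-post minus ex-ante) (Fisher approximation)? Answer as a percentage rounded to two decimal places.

Ex-ante: 5.91% − 1.9% = 4.010%
Ex-post: 5.91% − 6.1% = -0.190%
Difference (ex-post − ex-ante) = -4.2000% → -4.20%.

-4.20%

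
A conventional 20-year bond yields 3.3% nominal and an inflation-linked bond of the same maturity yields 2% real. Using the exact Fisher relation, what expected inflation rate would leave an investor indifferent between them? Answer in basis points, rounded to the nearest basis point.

127 basis points

(1 + π) = (1 + i)/(1 + r) = 1.03300 / 1.02000 = 1.012745
Break-even inflation = 1.012745 − 1 → 127 basis points.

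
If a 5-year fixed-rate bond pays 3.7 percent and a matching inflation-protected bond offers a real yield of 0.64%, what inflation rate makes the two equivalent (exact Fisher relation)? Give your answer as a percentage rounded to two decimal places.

(1 + π) = (1 + i)/(1 + r) = 1.03700 / 1.00640 = 1.030405
Break-even inflation = 1.030405 − 1 → 3.04%.

3.04%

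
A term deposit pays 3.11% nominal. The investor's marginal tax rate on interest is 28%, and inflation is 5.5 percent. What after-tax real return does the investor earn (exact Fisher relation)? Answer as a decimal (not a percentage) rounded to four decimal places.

After-tax nominal return = 3.11% × (1 − 0.28) = 2.2392%.
1 + r = 1.022392 / 1.05500 = 0.969092
After-tax real rate = 0.969092 − 1 → -0.0309.

-0.0309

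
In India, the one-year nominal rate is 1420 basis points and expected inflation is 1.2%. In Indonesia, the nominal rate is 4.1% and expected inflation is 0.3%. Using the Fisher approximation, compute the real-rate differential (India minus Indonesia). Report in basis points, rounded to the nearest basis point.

920 basis points

India: 14.2% − 1.2% = 13.000%
Indonesia: 4.1% − 0.3% = 3.800%
Differential = 9.200% → 920 basis points.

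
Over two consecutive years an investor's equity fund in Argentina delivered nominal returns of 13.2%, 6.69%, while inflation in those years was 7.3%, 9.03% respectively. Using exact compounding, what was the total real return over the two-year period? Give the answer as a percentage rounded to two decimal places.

Nominal growth factor = 1.1320 × 1.0669 = 1.207731
Price-level growth factor = 1.0730 × 1.0903 = 1.169892
Real growth factor = 1.207731 / 1.169892 = 1.032344
Total real return = 1.032344 − 1 → 3.23%.

3.23%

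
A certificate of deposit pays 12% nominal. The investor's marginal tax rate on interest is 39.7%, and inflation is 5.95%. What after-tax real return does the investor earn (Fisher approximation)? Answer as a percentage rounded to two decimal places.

1.29%

After-tax nominal return = 12% × (1 − 0.397) = 7.2360%.
r ≈ 7.2360% − 5.95% → 1.29%.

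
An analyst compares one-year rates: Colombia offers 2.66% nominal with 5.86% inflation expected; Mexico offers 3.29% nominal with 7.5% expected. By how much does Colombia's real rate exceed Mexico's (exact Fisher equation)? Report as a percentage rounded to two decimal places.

Colombia: (1 + 0.0266)/(1 + 0.0586) − 1 = -3.0229%
Mexico: (1 + 0.0329)/(1 + 0.0750) − 1 = -3.9163%
Differential = -3.0229% − (-3.9163%) = 0.8934% → 0.89%.

0.89%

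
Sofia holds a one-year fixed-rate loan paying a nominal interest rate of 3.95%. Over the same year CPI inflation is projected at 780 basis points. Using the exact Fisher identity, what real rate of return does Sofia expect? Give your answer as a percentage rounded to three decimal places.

By the Fisher identity, 1 + r = (1 + i)/(1 + π).
1 + r = 1.03950 / 1.07800 = 0.964286
r = 0.964286 − 1 = -3.5714%, i.e. -3.571%.

-3.571%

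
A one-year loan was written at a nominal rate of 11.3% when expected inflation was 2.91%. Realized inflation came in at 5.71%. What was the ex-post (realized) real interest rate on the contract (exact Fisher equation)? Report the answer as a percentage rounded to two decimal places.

Ex-post: (1 + 0.1130)/(1 + 0.0571) − 1 = 5.2881%
So the realized real rate is 5.29%.

5.29%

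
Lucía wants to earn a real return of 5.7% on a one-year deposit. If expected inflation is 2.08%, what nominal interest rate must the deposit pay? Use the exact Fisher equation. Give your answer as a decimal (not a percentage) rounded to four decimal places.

0.0790

(1 + i) = (1 + r)(1 + π) = 1.05700 × 1.02080 = 1.0789856
i = 1.0789856 − 1, so the required nominal rate is 0.0790.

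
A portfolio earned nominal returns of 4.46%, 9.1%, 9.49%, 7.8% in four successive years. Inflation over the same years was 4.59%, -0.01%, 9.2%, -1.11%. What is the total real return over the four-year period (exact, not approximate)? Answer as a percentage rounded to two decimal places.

19.11%

Compound the nominal returns: 1.0446 × 1.0910 × 1.0949 × 1.0780 = 1.345142.
Compound inflation: 1.0459 × 0.9999 × 1.0920 × 0.9889 = 1.129332.
Deflate: 1.345142 / 1.129332 = 1.191095.
Total real return = 1.191095 − 1 → 19.11%.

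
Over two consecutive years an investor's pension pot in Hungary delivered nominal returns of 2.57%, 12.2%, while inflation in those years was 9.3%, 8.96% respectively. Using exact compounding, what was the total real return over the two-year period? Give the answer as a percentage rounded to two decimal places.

Nominal growth factor = 1.0257 × 1.1220 = 1.150835
Price-level growth factor = 1.0930 × 1.0896 = 1.190933
Real growth factor = 1.150835 / 1.190933 = 0.966331
Total real return = 0.966331 − 1 → -3.37%.

-3.37%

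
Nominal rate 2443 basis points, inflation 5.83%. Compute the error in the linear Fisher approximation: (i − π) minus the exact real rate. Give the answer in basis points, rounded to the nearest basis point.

Approximate: r ≈ 24.430% − 5.830% = 18.6000%
Exact: (1 + 0.2443)/(1 + 0.0583) − 1 = 17.5754%
Error = 18.6000% − 17.5754% = 1.0246% → 102 basis points.

102 basis points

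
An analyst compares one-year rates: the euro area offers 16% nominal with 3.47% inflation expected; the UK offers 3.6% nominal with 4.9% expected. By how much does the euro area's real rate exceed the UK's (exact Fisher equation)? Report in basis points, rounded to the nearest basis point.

1335 basis points

The euro area: (1 + 0.1600)/(1 + 0.0347) − 1 = 12.1098%
The UK: (1 + 0.0360)/(1 + 0.0490) − 1 = -1.2393%
Differential = 12.1098% − (-1.2393%) = 13.3491% → 1335 basis points.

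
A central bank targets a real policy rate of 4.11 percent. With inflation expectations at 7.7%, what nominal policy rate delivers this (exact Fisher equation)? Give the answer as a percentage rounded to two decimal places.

12.13%

(1 + i) = (1 + r)(1 + π) = 1.04110 × 1.07700 = 1.1212647
i = 1.1212647 − 1, so the required nominal rate is 12.13%.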